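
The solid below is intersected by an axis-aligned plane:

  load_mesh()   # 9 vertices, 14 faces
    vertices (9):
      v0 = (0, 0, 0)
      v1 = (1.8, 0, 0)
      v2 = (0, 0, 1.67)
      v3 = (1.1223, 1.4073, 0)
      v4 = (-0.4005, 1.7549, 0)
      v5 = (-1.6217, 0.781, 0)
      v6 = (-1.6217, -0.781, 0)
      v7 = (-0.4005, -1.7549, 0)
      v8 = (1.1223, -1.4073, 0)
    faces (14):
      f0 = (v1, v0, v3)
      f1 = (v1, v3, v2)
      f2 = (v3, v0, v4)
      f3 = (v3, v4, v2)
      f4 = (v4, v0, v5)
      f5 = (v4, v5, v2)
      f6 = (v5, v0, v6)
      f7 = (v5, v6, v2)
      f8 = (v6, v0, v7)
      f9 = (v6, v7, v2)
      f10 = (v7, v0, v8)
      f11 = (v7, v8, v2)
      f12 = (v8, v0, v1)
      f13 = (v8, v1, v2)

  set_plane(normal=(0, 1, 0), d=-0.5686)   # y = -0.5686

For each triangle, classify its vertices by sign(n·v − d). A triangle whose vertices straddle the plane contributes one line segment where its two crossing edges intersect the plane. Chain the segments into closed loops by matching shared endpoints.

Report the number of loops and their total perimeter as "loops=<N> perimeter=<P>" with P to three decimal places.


loops=1 perimeter=7.091

Straddling triangles (8 of 14):
  (v5,v0,v6) [++-] → (-1.18066, -0.5686, 0)–(-1.6217, -0.5686, 0)  len=0.4410
  (v5,v6,v2) [+-+] → (-1.6217, -0.5686, 0)–(-1.18066, -0.5686, 0.454172)  len=0.6331
  (v6,v0,v7) [-+-] → (-1.18066, -0.5686, 0)–(-0.129765, -0.5686, 0)  len=1.0509
  (v6,v7,v2) [--+] → (-0.129765, -0.5686, 1.12891)–(-1.18066, -0.5686, 0.454172)  len=1.2489
  (v7,v0,v8) [-+-] → (-0.129765, -0.5686, 0)–(0.45345, -0.5686, 0)  len=0.5832
  (v7,v8,v2) [--+] → (0.45345, -0.5686, 0.99526)–(-0.129765, -0.5686, 1.12891)  len=0.5983
  (v8,v0,v1) [-++] → (0.45345, -0.5686, 0)–(1.52618, -0.5686, 0)  len=1.0727
  (v8,v1,v2) [-++] → (1.52618, -0.5686, 0)–(0.45345, -0.5686, 0.99526)  len=1.4633

Chained into 1 loop(s):
  loop 1: 8 segments, perimeter = 7.0915
Total perimeter = 7.091


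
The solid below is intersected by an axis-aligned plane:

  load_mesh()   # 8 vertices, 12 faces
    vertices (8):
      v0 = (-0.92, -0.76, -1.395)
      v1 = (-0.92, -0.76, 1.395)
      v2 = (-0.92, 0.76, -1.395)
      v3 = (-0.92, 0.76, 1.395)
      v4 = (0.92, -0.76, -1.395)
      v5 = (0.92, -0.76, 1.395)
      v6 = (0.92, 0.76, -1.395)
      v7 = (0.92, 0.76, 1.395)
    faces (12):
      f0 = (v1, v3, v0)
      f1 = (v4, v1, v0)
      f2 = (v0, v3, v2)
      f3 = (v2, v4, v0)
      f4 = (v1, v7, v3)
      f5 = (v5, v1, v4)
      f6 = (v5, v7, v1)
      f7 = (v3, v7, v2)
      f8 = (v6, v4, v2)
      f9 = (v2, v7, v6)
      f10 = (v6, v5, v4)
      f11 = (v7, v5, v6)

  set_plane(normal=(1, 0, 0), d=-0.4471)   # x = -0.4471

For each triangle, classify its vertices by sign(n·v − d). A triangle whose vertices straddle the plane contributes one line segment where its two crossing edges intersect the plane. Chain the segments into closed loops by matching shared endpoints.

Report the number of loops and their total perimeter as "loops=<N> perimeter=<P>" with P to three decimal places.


loops=1 perimeter=8.620

Straddling triangles (8 of 12):
  (v4,v1,v0) [+--] → (-0.4471, -0.76, 0.67794)–(-0.4471, -0.76, -1.395)  len=2.0729
  (v2,v4,v0) [-+-] → (-0.4471, 0.369343, -1.395)–(-0.4471, -0.76, -1.395)  len=1.1293
  (v1,v7,v3) [-+-] → (-0.4471, -0.369343, 1.395)–(-0.4471, 0.76, 1.395)  len=1.1293
  (v5,v1,v4) [+-+] → (-0.4471, -0.76, 1.395)–(-0.4471, -0.76, 0.67794)  len=0.7171
  (v5,v7,v1) [++-] → (-0.4471, -0.369343, 1.395)–(-0.4471, -0.76, 1.395)  len=0.3907
  (v3,v7,v2) [-+-] → (-0.4471, 0.76, 1.395)–(-0.4471, 0.76, -0.67794)  len=2.0729
  (v6,v4,v2) [++-] → (-0.4471, 0.369343, -1.395)–(-0.4471, 0.76, -1.395)  len=0.3907
  (v2,v7,v6) [-++] → (-0.4471, 0.76, -0.67794)–(-0.4471, 0.76, -1.395)  len=0.7171

Chained into 1 loop(s):
  loop 1: 8 segments, perimeter = 8.6200
Total perimeter = 8.620


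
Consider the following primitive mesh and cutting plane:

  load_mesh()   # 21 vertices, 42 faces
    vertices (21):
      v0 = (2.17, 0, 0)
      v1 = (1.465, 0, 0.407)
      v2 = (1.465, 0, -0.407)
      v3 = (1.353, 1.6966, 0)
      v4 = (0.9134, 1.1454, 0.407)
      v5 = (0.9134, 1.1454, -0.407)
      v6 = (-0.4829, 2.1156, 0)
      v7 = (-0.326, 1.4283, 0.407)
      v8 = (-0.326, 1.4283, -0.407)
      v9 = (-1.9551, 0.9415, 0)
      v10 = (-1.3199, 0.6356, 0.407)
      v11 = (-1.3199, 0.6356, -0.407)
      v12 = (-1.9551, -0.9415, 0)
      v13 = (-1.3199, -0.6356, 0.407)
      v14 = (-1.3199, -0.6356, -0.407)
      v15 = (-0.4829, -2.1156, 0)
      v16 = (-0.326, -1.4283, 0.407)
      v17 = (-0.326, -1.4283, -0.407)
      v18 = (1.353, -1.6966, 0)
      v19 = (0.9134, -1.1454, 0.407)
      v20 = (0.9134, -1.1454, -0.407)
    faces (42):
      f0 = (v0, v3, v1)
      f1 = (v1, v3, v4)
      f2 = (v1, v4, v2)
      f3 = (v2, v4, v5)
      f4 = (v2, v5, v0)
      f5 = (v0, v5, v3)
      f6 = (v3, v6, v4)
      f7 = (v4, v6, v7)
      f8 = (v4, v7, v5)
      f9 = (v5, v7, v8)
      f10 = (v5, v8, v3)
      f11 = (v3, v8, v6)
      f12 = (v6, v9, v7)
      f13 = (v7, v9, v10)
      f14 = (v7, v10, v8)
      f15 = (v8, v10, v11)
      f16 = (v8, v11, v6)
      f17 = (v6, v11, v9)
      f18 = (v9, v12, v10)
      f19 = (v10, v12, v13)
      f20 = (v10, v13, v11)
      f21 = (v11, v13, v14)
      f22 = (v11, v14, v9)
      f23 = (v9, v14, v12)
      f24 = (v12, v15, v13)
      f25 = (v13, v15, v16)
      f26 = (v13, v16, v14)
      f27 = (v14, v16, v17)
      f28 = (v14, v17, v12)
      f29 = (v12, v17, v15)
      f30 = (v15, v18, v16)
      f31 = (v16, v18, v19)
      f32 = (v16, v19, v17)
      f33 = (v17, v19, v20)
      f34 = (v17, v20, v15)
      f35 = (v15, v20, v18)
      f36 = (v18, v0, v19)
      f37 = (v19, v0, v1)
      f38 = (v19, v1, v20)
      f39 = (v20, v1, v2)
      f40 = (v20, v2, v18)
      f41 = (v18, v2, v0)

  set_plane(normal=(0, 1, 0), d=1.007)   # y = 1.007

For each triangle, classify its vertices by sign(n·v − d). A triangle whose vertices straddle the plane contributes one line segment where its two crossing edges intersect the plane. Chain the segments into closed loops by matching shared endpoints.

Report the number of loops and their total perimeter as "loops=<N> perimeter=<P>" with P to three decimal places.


loops=2 perimeter=5.450

Straddling triangles (12 of 42):
  (v0,v3,v1) [-+-] → (1.68508, 1.007, 0)–(1.39852, 1.007, 0.165429)  len=0.3309
  (v1,v3,v4) [-++] → (1.39852, 1.007, 0.165429)–(0.98005, 1.007, 0.407)  len=0.4832
  (v1,v4,v2) [-+-] → (0.98005, 1.007, 0.407)–(0.98005, 1.007, 0.308643)  len=0.0984
  (v2,v4,v5) [-++] → (0.98005, 1.007, 0.308643)–(0.98005, 1.007, -0.407)  len=0.7156
  (v2,v5,v0) [-+-] → (0.98005, 1.007, -0.407)–(1.06524, 1.007, -0.357822)  len=0.0984
  (v0,v5,v3) [-++] → (1.06524, 1.007, -0.357822)–(1.68508, 1.007, 0)  len=0.7157
  (v6,v9,v7) [+-+] → (-1.87297, 1.007, 0)–(-1.7359, 1.007, 0.0547627)  len=0.1476
  (v7,v9,v10) [+--] → (-1.7359, 1.007, 0.0547627)–(-0.854233, 1.007, 0.407)  len=0.9494
  (v7,v10,v8) [+-+] → (-0.854233, 1.007, 0.407)–(-0.854233, 1.007, 0.0256204)  len=0.3814
  (v8,v10,v11) [+--] → (-0.854233, 1.007, 0.0256204)–(-0.854233, 1.007, -0.407)  len=0.4326
  (v8,v11,v6) [+-+] → (-0.854233, 1.007, -0.407)–(-1.10986, 1.007, -0.304865)  len=0.2753
  (v6,v11,v9) [+--] → (-1.10986, 1.007, -0.304865)–(-1.87297, 1.007, 0)  len=0.8218

Chained into 2 loop(s):
  loop 1: 6 segments, perimeter = 2.4421
  loop 2: 6 segments, perimeter = 3.0081
Total perimeter = 5.450


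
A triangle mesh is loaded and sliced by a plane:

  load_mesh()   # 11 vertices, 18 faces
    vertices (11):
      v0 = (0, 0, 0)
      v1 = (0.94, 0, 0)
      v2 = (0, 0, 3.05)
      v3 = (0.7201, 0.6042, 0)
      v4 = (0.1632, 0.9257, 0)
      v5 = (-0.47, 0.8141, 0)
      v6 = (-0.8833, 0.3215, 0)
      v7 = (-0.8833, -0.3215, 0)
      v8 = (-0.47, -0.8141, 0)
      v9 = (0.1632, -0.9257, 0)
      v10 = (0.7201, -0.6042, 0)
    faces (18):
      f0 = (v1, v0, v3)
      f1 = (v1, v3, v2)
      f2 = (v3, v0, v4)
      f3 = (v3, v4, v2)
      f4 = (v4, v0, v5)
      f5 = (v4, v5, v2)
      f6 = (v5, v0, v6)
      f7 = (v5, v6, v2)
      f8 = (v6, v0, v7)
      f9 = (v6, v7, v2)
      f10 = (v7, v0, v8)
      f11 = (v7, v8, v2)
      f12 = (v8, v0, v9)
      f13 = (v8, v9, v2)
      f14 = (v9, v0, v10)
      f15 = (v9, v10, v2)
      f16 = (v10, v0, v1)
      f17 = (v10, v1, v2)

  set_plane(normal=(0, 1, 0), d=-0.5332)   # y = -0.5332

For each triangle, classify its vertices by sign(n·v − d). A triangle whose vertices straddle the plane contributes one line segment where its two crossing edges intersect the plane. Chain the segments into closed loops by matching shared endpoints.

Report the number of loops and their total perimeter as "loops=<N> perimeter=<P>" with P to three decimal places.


Straddling triangles (8 of 18):
  (v7,v0,v8) [++-] → (-0.30783, -0.5332, 0)–(-0.70568, -0.5332, 0)  len=0.3979
  (v7,v8,v2) [+-+] → (-0.70568, -0.5332, 0)–(-0.30783, -0.5332, 1.05238)  len=1.1251
  (v8,v0,v9) [-+-] → (-0.30783, -0.5332, 0)–(0.0940026, -0.5332, 0)  len=0.4018
  (v8,v9,v2) [--+] → (0.0940026, -0.5332, 1.29321)–(-0.30783, -0.5332, 1.05238)  len=0.4685
  (v9,v0,v10) [-+-] → (0.0940026, -0.5332, 0)–(0.635481, -0.5332, 0)  len=0.5415
  (v9,v10,v2) [--+] → (0.635481, -0.5332, 0.358408)–(0.0940026, -0.5332, 1.29321)  len=1.0803
  (v10,v0,v1) [-++] → (0.635481, -0.5332, 0)–(0.745941, -0.5332, 0)  len=0.1105
  (v10,v1,v2) [-++] → (0.745941, -0.5332, 0)–(0.635481, -0.5332, 0.358408)  len=0.3750

Chained into 1 loop(s):
  loop 1: 8 segments, perimeter = 4.5005
Total perimeter = 4.501

loops=1 perimeter=4.501


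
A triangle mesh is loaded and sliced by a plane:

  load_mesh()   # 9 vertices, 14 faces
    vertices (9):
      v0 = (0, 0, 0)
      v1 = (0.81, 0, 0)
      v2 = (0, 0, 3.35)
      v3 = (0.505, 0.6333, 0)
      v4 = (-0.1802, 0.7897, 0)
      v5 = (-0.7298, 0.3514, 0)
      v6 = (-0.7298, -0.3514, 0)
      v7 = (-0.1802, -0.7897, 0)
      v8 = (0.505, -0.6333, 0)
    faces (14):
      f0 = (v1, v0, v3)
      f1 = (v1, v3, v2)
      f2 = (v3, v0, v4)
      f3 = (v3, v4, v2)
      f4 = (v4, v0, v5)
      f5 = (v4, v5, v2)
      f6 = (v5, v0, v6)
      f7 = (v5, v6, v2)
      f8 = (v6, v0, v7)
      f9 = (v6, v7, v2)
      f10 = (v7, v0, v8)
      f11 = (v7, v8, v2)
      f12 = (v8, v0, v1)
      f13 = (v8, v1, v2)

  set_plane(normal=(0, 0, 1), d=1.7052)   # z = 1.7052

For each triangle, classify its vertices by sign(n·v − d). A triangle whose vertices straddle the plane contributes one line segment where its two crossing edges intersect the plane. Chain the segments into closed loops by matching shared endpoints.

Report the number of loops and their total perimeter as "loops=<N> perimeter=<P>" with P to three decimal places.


Straddling triangles (7 of 14):
  (v1,v3,v2) [--+] → (0.247947, 0.310941, 1.7052)–(0.397698, 0, 1.7052)  len=0.3451
  (v3,v4,v2) [--+] → (-0.0884755, 0.387731, 1.7052)–(0.247947, 0.310941, 1.7052)  len=0.3451
  (v4,v5,v2) [--+] → (-0.358321, 0.172532, 1.7052)–(-0.0884755, 0.387731, 1.7052)  len=0.3451
  (v5,v6,v2) [--+] → (-0.358321, -0.172532, 1.7052)–(-0.358321, 0.172532, 1.7052)  len=0.3451
  (v6,v7,v2) [--+] → (-0.0884755, -0.387731, 1.7052)–(-0.358321, -0.172532, 1.7052)  len=0.3451
  (v7,v8,v2) [--+] → (0.247947, -0.310941, 1.7052)–(-0.0884755, -0.387731, 1.7052)  len=0.3451
  (v8,v1,v2) [--+] → (0.397698, 0, 1.7052)–(0.247947, -0.310941, 1.7052)  len=0.3451

Chained into 1 loop(s):
  loop 1: 7 segments, perimeter = 2.4158
Total perimeter = 2.416

loops=1 perimeter=2.416


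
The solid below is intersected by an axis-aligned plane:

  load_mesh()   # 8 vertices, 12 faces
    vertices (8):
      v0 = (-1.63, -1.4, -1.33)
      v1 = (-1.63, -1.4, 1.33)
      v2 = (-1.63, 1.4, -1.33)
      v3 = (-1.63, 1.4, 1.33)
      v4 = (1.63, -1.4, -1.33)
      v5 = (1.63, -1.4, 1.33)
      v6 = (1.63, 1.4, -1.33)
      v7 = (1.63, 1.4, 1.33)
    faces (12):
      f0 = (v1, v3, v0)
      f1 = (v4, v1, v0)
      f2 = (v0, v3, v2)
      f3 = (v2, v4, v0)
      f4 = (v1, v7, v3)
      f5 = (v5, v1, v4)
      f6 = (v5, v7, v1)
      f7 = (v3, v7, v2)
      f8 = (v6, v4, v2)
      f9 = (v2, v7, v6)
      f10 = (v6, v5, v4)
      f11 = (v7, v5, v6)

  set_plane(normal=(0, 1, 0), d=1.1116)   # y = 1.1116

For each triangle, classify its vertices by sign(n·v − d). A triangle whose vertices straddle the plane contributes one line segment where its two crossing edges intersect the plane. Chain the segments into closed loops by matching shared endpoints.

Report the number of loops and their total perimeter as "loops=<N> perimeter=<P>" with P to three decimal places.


loops=1 perimeter=11.840

Straddling triangles (8 of 12):
  (v1,v3,v0) [-+-] → (-1.63, 1.1116, 1.33)–(-1.63, 1.1116, 1.05602)  len=0.2740
  (v0,v3,v2) [-++] → (-1.63, 1.1116, 1.05602)–(-1.63, 1.1116, -1.33)  len=2.3860
  (v2,v4,v0) [+--] → (-1.29422, 1.1116, -1.33)–(-1.63, 1.1116, -1.33)  len=0.3358
  (v1,v7,v3) [-++] → (1.29422, 1.1116, 1.33)–(-1.63, 1.1116, 1.33)  len=2.9242
  (v5,v7,v1) [-+-] → (1.63, 1.1116, 1.33)–(1.29422, 1.1116, 1.33)  len=0.3358
  (v6,v4,v2) [+-+] → (1.63, 1.1116, -1.33)–(-1.29422, 1.1116, -1.33)  len=2.9242
  (v6,v5,v4) [+--] → (1.63, 1.1116, -1.05602)–(1.63, 1.1116, -1.33)  len=0.2740
  (v7,v5,v6) [+-+] → (1.63, 1.1116, 1.33)–(1.63, 1.1116, -1.05602)  len=2.3860

Chained into 1 loop(s):
  loop 1: 8 segments, perimeter = 11.8400
Total perimeter = 11.840


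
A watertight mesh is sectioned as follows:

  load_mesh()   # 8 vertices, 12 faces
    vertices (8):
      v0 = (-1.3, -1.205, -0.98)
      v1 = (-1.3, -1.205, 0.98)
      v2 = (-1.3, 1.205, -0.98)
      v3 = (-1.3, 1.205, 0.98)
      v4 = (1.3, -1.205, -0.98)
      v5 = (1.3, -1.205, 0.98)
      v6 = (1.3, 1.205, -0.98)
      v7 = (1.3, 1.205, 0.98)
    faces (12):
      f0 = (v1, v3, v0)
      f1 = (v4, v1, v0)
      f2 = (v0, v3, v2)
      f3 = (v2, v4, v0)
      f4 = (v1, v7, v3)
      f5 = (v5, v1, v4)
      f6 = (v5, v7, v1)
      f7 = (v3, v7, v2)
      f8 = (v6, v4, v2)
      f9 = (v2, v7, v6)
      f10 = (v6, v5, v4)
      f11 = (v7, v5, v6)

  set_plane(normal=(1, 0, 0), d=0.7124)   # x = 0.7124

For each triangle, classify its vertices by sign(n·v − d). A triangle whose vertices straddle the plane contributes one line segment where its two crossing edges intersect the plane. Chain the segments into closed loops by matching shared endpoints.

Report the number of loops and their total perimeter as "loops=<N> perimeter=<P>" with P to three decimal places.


Straddling triangles (8 of 12):
  (v4,v1,v0) [+--] → (0.7124, -1.205, -0.53704)–(0.7124, -1.205, -0.98)  len=0.4430
  (v2,v4,v0) [-+-] → (0.7124, -0.66034, -0.98)–(0.7124, -1.205, -0.98)  len=0.5447
  (v1,v7,v3) [-+-] → (0.7124, 0.66034, 0.98)–(0.7124, 1.205, 0.98)  len=0.5447
  (v5,v1,v4) [+-+] → (0.7124, -1.205, 0.98)–(0.7124, -1.205, -0.53704)  len=1.5170
  (v5,v7,v1) [++-] → (0.7124, 0.66034, 0.98)–(0.7124, -1.205, 0.98)  len=1.8653
  (v3,v7,v2) [-+-] → (0.7124, 1.205, 0.98)–(0.7124, 1.205, 0.53704)  len=0.4430
  (v6,v4,v2) [++-] → (0.7124, -0.66034, -0.98)–(0.7124, 1.205, -0.98)  len=1.8653
  (v2,v7,v6) [-++] → (0.7124, 1.205, 0.53704)–(0.7124, 1.205, -0.98)  len=1.5170

Chained into 1 loop(s):
  loop 1: 8 segments, perimeter = 8.7400
Total perimeter = 8.740

loops=1 perimeter=8.740


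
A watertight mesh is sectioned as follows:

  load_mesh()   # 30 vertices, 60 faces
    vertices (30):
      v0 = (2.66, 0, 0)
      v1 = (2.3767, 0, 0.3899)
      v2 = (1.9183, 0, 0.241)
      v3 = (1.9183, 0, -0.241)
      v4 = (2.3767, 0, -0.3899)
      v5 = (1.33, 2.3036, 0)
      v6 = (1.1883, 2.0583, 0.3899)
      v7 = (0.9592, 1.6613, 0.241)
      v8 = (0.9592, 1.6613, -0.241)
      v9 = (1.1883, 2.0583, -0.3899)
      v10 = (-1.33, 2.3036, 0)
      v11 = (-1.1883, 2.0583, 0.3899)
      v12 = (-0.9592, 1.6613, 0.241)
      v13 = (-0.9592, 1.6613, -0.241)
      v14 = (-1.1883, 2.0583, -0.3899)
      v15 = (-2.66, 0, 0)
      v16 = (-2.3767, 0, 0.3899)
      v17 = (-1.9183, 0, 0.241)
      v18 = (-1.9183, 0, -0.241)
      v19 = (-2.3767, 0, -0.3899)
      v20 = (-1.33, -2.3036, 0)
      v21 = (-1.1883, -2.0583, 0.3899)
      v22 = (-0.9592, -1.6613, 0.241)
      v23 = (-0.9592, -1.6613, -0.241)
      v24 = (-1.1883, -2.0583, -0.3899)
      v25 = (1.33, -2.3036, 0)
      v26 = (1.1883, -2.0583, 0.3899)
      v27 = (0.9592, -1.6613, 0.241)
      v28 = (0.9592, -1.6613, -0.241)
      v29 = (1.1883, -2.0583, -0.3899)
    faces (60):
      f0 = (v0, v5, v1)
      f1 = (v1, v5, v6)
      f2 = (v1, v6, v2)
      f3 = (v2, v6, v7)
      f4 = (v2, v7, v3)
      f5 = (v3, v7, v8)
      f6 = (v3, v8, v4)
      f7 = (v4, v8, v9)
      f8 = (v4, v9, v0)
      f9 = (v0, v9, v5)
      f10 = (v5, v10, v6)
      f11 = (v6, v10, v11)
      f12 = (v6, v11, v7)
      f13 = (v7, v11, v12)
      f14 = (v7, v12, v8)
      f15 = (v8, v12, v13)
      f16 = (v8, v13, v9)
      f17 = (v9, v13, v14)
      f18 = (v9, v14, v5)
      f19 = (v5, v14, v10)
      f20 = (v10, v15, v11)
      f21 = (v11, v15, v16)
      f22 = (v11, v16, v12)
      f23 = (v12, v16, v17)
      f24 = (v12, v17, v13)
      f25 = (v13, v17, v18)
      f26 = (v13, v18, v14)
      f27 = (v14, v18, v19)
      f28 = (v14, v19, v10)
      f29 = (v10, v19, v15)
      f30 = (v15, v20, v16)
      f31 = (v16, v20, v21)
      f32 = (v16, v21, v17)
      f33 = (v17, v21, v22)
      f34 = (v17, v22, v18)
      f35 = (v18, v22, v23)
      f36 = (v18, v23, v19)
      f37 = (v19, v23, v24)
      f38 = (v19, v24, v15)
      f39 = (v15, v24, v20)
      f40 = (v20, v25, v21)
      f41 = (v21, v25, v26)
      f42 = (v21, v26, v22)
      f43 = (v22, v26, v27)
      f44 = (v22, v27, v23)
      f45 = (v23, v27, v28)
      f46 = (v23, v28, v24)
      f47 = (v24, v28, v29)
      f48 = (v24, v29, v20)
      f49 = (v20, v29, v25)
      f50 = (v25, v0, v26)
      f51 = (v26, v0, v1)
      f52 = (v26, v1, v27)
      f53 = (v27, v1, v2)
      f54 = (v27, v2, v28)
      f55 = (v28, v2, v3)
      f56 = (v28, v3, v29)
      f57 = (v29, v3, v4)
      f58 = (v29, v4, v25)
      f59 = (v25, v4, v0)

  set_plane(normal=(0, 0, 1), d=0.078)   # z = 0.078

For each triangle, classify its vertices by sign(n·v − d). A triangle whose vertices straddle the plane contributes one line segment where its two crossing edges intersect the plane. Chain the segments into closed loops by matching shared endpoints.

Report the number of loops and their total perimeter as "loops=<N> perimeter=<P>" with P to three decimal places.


loops=2 perimeter=27.130

Straddling triangles (24 of 60):
  (v0,v5,v1) [--+] → (1.53939, 1.84276, 0.078)–(2.60333, 0, 0.078)  len=2.1278
  (v1,v5,v6) [+-+] → (1.53939, 1.84276, 0.078)–(1.30165, 2.25453, 0.078)  len=0.4755
  (v2,v7,v3) [++-] → (1.28354, 1.09949, 0.078)–(1.9183, 0, 0.078)  len=1.2696
  (v3,v7,v8) [-+-] → (1.28354, 1.09949, 0.078)–(0.9592, 1.6613, 0.078)  len=0.6487
  (v5,v10,v6) [--+] → (-0.826211, 2.25453, 0.078)–(1.30165, 2.25453, 0.078)  len=2.1279
  (v6,v10,v11) [+-+] → (-0.826211, 2.25453, 0.078)–(-1.30165, 2.25453, 0.078)  len=0.4754
  (v7,v12,v8) [++-] → (-0.310446, 1.6613, 0.078)–(0.9592, 1.6613, 0.078)  len=1.2696
  (v8,v12,v13) [-+-] → (-0.310446, 1.6613, 0.078)–(-0.9592, 1.6613, 0.078)  len=0.6488
  (v10,v15,v11) [--+] → (-2.36558, 0.411766, 0.078)–(-1.30165, 2.25453, 0.078)  len=2.1278
  (v11,v15,v16) [+-+] → (-2.36558, 0.411766, 0.078)–(-2.60333, 0, 0.078)  len=0.4755
  (v12,v17,v13) [++-] → (-1.59396, 0.561809, 0.078)–(-0.9592, 1.6613, 0.078)  len=1.2696
  (v13,v17,v18) [-+-] → (-1.59396, 0.561809, 0.078)–(-1.9183, 0, 0.078)  len=0.6487
  (v15,v20,v16) [--+] → (-1.53939, -1.84276, 0.078)–(-2.60333, 0, 0.078)  len=2.1278
  (v16,v20,v21) [+-+] → (-1.53939, -1.84276, 0.078)–(-1.30165, -2.25453, 0.078)  len=0.4755
  (v17,v22,v18) [++-] → (-1.28354, -1.09949, 0.078)–(-1.9183, 0, 0.078)  len=1.2696
  (v18,v22,v23) [-+-] → (-1.28354, -1.09949, 0.078)–(-0.9592, -1.6613, 0.078)  len=0.6487
  (v20,v25,v21) [--+] → (0.826211, -2.25453, 0.078)–(-1.30165, -2.25453, 0.078)  len=2.1279
  (v21,v25,v26) [+-+] → (0.826211, -2.25453, 0.078)–(1.30165, -2.25453, 0.078)  len=0.4754
  (v22,v27,v23) [++-] → (0.310446, -1.6613, 0.078)–(-0.9592, -1.6613, 0.078)  len=1.2696
  (v23,v27,v28) [-+-] → (0.310446, -1.6613, 0.078)–(0.9592, -1.6613, 0.078)  len=0.6488
  (v25,v0,v26) [--+] → (2.36558, -0.411766, 0.078)–(1.30165, -2.25453, 0.078)  len=2.1278
  (v26,v0,v1) [+-+] → (2.36558, -0.411766, 0.078)–(2.60333, 0, 0.078)  len=0.4755
  (v27,v2,v28) [++-] → (1.59396, -0.561809, 0.078)–(0.9592, -1.6613, 0.078)  len=1.2696
  (v28,v2,v3) [-+-] → (1.59396, -0.561809, 0.078)–(1.9183, 0, 0.078)  len=0.6487

Chained into 2 loop(s):
  loop 1: 12 segments, perimeter = 15.6199
  loop 2: 12 segments, perimeter = 11.5099
Total perimeter = 27.130


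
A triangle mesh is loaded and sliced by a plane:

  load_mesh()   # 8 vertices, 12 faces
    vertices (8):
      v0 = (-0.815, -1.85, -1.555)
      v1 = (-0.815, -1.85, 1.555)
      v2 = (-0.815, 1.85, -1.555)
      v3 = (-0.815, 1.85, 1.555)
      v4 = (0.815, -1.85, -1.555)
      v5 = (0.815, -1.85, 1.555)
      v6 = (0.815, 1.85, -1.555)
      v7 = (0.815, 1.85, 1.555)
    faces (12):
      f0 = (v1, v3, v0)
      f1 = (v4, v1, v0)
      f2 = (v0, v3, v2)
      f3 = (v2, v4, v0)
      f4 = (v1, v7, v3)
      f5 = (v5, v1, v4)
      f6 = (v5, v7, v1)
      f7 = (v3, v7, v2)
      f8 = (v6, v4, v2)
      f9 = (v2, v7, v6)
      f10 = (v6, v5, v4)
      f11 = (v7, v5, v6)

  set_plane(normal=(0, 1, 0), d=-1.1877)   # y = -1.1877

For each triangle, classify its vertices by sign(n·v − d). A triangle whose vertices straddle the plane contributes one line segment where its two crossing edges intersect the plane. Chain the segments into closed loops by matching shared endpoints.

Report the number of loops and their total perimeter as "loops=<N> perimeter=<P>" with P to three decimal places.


Straddling triangles (8 of 12):
  (v1,v3,v0) [-+-] → (-0.815, -1.1877, 1.555)–(-0.815, -1.1877, -0.99831)  len=2.5533
  (v0,v3,v2) [-++] → (-0.815, -1.1877, -0.99831)–(-0.815, -1.1877, -1.555)  len=0.5567
  (v2,v4,v0) [+--] → (0.52323, -1.1877, -1.555)–(-0.815, -1.1877, -1.555)  len=1.3382
  (v1,v7,v3) [-++] → (-0.52323, -1.1877, 1.555)–(-0.815, -1.1877, 1.555)  len=0.2918
  (v5,v7,v1) [-+-] → (0.815, -1.1877, 1.555)–(-0.52323, -1.1877, 1.555)  len=1.3382
  (v6,v4,v2) [+-+] → (0.815, -1.1877, -1.555)–(0.52323, -1.1877, -1.555)  len=0.2918
  (v6,v5,v4) [+--] → (0.815, -1.1877, 0.99831)–(0.815, -1.1877, -1.555)  len=2.5533
  (v7,v5,v6) [+-+] → (0.815, -1.1877, 1.555)–(0.815, -1.1877, 0.99831)  len=0.5567

Chained into 1 loop(s):
  loop 1: 8 segments, perimeter = 9.4800
Total perimeter = 9.480

loops=1 perimeter=9.480


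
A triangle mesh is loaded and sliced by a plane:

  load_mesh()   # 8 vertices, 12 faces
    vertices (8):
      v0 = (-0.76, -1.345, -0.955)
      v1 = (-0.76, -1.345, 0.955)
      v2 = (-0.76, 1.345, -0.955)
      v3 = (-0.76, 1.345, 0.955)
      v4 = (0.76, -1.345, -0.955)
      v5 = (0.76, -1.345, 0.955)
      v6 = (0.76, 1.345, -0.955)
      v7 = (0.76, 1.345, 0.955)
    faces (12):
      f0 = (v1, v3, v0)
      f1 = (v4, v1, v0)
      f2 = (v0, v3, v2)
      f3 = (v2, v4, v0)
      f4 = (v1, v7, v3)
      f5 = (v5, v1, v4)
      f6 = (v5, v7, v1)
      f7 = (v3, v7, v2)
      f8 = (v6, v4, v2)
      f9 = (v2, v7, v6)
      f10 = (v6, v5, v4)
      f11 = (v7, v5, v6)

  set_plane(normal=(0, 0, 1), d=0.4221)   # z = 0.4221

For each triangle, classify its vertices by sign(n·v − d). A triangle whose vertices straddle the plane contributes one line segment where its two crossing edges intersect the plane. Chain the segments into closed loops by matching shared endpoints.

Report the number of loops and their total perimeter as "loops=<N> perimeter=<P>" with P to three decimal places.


Straddling triangles (8 of 12):
  (v1,v3,v0) [++-] → (-0.76, 0.594476, 0.4221)–(-0.76, -1.345, 0.4221)  len=1.9395
  (v4,v1,v0) [-+-] → (-0.335912, -1.345, 0.4221)–(-0.76, -1.345, 0.4221)  len=0.4241
  (v0,v3,v2) [-+-] → (-0.76, 0.594476, 0.4221)–(-0.76, 1.345, 0.4221)  len=0.7505
  (v5,v1,v4) [++-] → (-0.335912, -1.345, 0.4221)–(0.76, -1.345, 0.4221)  len=1.0959
  (v3,v7,v2) [++-] → (0.335912, 1.345, 0.4221)–(-0.76, 1.345, 0.4221)  len=1.0959
  (v2,v7,v6) [-+-] → (0.335912, 1.345, 0.4221)–(0.76, 1.345, 0.4221)  len=0.4241
  (v6,v5,v4) [-+-] → (0.76, -0.594476, 0.4221)–(0.76, -1.345, 0.4221)  len=0.7505
  (v7,v5,v6) [++-] → (0.76, -0.594476, 0.4221)–(0.76, 1.345, 0.4221)  len=1.9395

Chained into 1 loop(s):
  loop 1: 8 segments, perimeter = 8.4200
Total perimeter = 8.420

loops=1 perimeter=8.420


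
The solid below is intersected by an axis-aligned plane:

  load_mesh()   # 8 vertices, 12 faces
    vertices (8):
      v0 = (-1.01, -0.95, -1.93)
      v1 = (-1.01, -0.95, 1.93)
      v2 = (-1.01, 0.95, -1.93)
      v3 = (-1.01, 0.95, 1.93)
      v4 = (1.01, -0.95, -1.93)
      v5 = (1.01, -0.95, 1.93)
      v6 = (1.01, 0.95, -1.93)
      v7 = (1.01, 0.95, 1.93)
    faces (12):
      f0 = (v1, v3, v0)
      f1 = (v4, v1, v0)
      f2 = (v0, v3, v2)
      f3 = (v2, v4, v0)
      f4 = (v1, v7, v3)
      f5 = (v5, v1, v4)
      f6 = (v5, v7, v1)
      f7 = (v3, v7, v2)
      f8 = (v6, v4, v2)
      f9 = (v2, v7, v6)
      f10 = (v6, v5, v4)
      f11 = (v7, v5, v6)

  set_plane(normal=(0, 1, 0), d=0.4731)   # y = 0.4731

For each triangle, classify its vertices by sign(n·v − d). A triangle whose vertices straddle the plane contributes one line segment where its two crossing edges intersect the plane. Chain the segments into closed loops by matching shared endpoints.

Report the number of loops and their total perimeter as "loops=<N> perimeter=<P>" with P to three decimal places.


loops=1 perimeter=11.760

Straddling triangles (8 of 12):
  (v1,v3,v0) [-+-] → (-1.01, 0.4731, 1.93)–(-1.01, 0.4731, 0.96114)  len=0.9689
  (v0,v3,v2) [-++] → (-1.01, 0.4731, 0.96114)–(-1.01, 0.4731, -1.93)  len=2.8911
  (v2,v4,v0) [+--] → (-0.50298, 0.4731, -1.93)–(-1.01, 0.4731, -1.93)  len=0.5070
  (v1,v7,v3) [-++] → (0.50298, 0.4731, 1.93)–(-1.01, 0.4731, 1.93)  len=1.5130
  (v5,v7,v1) [-+-] → (1.01, 0.4731, 1.93)–(0.50298, 0.4731, 1.93)  len=0.5070
  (v6,v4,v2) [+-+] → (1.01, 0.4731, -1.93)–(-0.50298, 0.4731, -1.93)  len=1.5130
  (v6,v5,v4) [+--] → (1.01, 0.4731, -0.96114)–(1.01, 0.4731, -1.93)  len=0.9689
  (v7,v5,v6) [+-+] → (1.01, 0.4731, 1.93)–(1.01, 0.4731, -0.96114)  len=2.8911

Chained into 1 loop(s):
  loop 1: 8 segments, perimeter = 11.7600
Total perimeter = 11.760


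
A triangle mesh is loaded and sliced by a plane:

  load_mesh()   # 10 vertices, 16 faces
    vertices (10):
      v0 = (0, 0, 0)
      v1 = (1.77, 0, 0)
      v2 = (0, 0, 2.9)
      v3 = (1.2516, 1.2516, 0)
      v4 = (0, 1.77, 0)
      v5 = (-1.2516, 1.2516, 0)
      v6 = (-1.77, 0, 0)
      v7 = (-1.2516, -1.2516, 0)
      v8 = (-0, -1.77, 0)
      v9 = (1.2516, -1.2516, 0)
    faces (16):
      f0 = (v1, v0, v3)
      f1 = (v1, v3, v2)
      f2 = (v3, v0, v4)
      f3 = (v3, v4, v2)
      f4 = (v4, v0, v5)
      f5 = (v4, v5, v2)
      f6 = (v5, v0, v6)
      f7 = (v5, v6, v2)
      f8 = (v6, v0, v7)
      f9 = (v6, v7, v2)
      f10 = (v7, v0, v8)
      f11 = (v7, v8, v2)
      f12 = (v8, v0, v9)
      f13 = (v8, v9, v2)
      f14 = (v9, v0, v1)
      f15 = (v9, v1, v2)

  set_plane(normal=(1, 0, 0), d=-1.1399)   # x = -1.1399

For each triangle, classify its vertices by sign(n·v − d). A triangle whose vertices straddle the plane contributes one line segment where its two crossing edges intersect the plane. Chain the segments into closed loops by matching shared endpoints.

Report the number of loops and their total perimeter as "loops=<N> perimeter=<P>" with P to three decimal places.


Straddling triangles (8 of 16):
  (v4,v0,v5) [++-] → (-1.1399, 1.1399, 0)–(-1.1399, 1.29787, 0)  len=0.1580
  (v4,v5,v2) [+-+] → (-1.1399, 1.29787, 0)–(-1.1399, 1.1399, 0.258813)  len=0.3032
  (v5,v0,v6) [-+-] → (-1.1399, 1.1399, 0)–(-1.1399, 0, 0)  len=1.1399
  (v5,v6,v2) [--+] → (-1.1399, 0, 1.03237)–(-1.1399, 1.1399, 0.258813)  len=1.3776
  (v6,v0,v7) [-+-] → (-1.1399, 0, 0)–(-1.1399, -1.1399, 0)  len=1.1399
  (v6,v7,v2) [--+] → (-1.1399, -1.1399, 0.258813)–(-1.1399, 0, 1.03237)  len=1.3776
  (v7,v0,v8) [-++] → (-1.1399, -1.1399, 0)–(-1.1399, -1.29787, 0)  len=0.1580
  (v7,v8,v2) [-++] → (-1.1399, -1.29787, 0)–(-1.1399, -1.1399, 0.258813)  len=0.3032

Chained into 1 loop(s):
  loop 1: 8 segments, perimeter = 5.9573
Total perimeter = 5.957

loops=1 perimeter=5.957


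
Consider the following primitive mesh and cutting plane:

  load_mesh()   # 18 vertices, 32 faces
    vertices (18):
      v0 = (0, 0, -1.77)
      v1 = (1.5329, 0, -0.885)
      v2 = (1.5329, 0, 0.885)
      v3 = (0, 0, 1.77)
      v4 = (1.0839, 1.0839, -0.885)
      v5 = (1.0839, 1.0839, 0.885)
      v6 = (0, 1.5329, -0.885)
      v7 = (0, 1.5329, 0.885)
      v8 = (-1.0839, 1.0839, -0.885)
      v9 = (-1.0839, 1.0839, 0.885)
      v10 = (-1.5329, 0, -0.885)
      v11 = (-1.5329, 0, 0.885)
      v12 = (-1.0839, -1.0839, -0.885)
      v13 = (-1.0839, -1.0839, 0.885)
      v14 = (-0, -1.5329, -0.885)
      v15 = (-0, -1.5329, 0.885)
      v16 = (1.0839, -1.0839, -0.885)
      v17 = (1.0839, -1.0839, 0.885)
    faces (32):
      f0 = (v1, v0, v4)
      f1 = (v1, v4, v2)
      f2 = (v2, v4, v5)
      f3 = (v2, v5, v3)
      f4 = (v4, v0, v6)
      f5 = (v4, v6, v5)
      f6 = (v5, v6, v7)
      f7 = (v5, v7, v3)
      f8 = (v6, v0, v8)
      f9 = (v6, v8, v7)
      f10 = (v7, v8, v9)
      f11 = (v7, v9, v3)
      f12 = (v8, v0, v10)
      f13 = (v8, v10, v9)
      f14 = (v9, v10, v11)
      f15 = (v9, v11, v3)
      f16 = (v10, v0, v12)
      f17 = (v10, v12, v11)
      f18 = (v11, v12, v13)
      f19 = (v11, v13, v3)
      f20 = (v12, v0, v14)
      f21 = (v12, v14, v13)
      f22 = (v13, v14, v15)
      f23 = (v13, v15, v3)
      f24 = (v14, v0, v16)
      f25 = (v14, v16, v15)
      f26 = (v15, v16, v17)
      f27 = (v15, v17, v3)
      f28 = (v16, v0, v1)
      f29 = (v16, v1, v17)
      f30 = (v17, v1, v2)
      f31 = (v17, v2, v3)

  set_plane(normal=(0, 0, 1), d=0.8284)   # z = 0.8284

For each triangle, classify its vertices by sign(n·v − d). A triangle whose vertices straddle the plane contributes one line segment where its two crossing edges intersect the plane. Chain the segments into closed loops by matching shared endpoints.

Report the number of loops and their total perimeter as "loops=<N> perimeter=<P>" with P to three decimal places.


loops=1 perimeter=9.386

Straddling triangles (16 of 32):
  (v1,v4,v2) [--+] → (1.51854, 0.0346603, 0.8284)–(1.5329, 0, 0.8284)  len=0.0375
  (v2,v4,v5) [+-+] → (1.51854, 0.0346603, 0.8284)–(1.0839, 1.0839, 0.8284)  len=1.1357
  (v4,v6,v5) [--+] → (1.04924, 1.09826, 0.8284)–(1.0839, 1.0839, 0.8284)  len=0.0375
  (v5,v6,v7) [+-+] → (1.04924, 1.09826, 0.8284)–(0, 1.5329, 0.8284)  len=1.1357
  (v6,v8,v7) [--+] → (-0.0346603, 1.51854, 0.8284)–(0, 1.5329, 0.8284)  len=0.0375
  (v7,v8,v9) [+-+] → (-0.0346603, 1.51854, 0.8284)–(-1.0839, 1.0839, 0.8284)  len=1.1357
  (v8,v10,v9) [--+] → (-1.09826, 1.04924, 0.8284)–(-1.0839, 1.0839, 0.8284)  len=0.0375
  (v9,v10,v11) [+-+] → (-1.09826, 1.04924, 0.8284)–(-1.5329, 0, 0.8284)  len=1.1357
  (v10,v12,v11) [--+] → (-1.51854, -0.0346603, 0.8284)–(-1.5329, 0, 0.8284)  len=0.0375
  (v11,v12,v13) [+-+] → (-1.51854, -0.0346603, 0.8284)–(-1.0839, -1.0839, 0.8284)  len=1.1357
  (v12,v14,v13) [--+] → (-1.04924, -1.09826, 0.8284)–(-1.0839, -1.0839, 0.8284)  len=0.0375
  (v13,v14,v15) [+-+] → (-1.04924, -1.09826, 0.8284)–(0, -1.5329, 0.8284)  len=1.1357
  (v14,v16,v15) [--+] → (0.0346603, -1.51854, 0.8284)–(0, -1.5329, 0.8284)  len=0.0375
  (v15,v16,v17) [+-+] → (0.0346603, -1.51854, 0.8284)–(1.0839, -1.0839, 0.8284)  len=1.1357
  (v16,v1,v17) [--+] → (1.09826, -1.04924, 0.8284)–(1.0839, -1.0839, 0.8284)  len=0.0375
  (v17,v1,v2) [+-+] → (1.09826, -1.04924, 0.8284)–(1.5329, 0, 0.8284)  len=1.1357

Chained into 1 loop(s):
  loop 1: 16 segments, perimeter = 9.3857
Total perimeter = 9.386


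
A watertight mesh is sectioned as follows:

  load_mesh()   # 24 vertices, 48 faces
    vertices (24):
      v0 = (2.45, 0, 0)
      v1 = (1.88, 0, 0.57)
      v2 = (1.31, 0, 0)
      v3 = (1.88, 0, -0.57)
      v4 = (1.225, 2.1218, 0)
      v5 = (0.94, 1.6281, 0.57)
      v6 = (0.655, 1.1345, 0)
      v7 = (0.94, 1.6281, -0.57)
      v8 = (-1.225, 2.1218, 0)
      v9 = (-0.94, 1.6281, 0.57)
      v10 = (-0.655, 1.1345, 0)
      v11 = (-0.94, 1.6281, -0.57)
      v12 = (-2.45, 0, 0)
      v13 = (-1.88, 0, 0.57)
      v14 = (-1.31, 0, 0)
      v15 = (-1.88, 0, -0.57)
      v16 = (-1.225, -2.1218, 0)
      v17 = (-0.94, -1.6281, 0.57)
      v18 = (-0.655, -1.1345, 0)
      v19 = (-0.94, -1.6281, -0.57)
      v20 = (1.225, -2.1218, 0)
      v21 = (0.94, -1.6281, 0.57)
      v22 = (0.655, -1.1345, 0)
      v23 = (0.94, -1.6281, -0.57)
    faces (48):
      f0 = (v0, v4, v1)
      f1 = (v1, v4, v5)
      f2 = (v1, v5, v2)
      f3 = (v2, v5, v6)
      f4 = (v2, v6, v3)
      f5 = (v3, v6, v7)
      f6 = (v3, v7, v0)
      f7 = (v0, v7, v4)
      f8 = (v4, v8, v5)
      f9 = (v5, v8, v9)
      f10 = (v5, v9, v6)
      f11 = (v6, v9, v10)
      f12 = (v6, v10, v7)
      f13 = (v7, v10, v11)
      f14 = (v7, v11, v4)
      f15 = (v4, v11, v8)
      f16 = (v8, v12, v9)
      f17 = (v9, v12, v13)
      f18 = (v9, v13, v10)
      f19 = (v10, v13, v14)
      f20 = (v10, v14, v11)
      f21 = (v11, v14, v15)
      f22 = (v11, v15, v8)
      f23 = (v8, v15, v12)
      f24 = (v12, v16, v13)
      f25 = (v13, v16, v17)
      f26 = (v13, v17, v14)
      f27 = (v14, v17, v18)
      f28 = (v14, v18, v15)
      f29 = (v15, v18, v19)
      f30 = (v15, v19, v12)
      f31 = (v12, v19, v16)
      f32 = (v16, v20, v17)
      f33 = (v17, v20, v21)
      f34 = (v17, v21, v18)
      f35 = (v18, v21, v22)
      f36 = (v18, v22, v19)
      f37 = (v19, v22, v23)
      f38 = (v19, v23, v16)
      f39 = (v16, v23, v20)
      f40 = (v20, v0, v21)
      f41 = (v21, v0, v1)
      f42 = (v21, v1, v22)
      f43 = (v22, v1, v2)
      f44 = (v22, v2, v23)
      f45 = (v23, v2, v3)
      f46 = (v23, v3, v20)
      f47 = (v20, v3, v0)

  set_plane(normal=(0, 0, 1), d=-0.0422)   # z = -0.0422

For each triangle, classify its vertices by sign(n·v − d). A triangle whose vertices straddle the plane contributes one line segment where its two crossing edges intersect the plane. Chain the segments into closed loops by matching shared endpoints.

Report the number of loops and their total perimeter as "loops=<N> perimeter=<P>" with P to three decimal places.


loops=2 perimeter=22.560

Straddling triangles (24 of 48):
  (v2,v6,v3) [++-] → (0.745693, 1.05051, -0.0422)–(1.3522, 0, -0.0422)  len=1.2130
  (v3,v6,v7) [-+-] → (0.745693, 1.05051, -0.0422)–(0.6761, 1.17104, -0.0422)  len=0.1392
  (v3,v7,v0) [--+] → (2.33821, 0.120537, -0.0422)–(2.4078, 0, -0.0422)  len=0.1392
  (v0,v7,v4) [+-+] → (2.33821, 0.120537, -0.0422)–(1.2039, 2.08525, -0.0422)  len=2.2686
  (v6,v10,v7) [++-] → (-0.536914, 1.17104, -0.0422)–(0.6761, 1.17104, -0.0422)  len=1.2130
  (v7,v10,v11) [-+-] → (-0.536914, 1.17104, -0.0422)–(-0.6761, 1.17104, -0.0422)  len=0.1392
  (v7,v11,v4) [--+] → (1.06471, 2.08525, -0.0422)–(1.2039, 2.08525, -0.0422)  len=0.1392
  (v4,v11,v8) [+-+] → (1.06471, 2.08525, -0.0422)–(-1.2039, 2.08525, -0.0422)  len=2.2686
  (v10,v14,v11) [++-] → (-1.28261, 0.120537, -0.0422)–(-0.6761, 1.17104, -0.0422)  len=1.2130
  (v11,v14,v15) [-+-] → (-1.28261, 0.120537, -0.0422)–(-1.3522, 0, -0.0422)  len=0.1392
  (v11,v15,v8) [--+] → (-1.27349, 1.96471, -0.0422)–(-1.2039, 2.08525, -0.0422)  len=0.1392
  (v8,v15,v12) [+-+] → (-1.27349, 1.96471, -0.0422)–(-2.4078, 0, -0.0422)  len=2.2686
  (v14,v18,v15) [++-] → (-0.745693, -1.05051, -0.0422)–(-1.3522, 0, -0.0422)  len=1.2130
  (v15,v18,v19) [-+-] → (-0.745693, -1.05051, -0.0422)–(-0.6761, -1.17104, -0.0422)  len=0.1392
  (v15,v19,v12) [--+] → (-2.33821, -0.120537, -0.0422)–(-2.4078, 0, -0.0422)  len=0.1392
  (v12,v19,v16) [+-+] → (-2.33821, -0.120537, -0.0422)–(-1.2039, -2.08525, -0.0422)  len=2.2686
  (v18,v22,v19) [++-] → (0.536914, -1.17104, -0.0422)–(-0.6761, -1.17104, -0.0422)  len=1.2130
  (v19,v22,v23) [-+-] → (0.536914, -1.17104, -0.0422)–(0.6761, -1.17104, -0.0422)  len=0.1392
  (v19,v23,v16) [--+] → (-1.06471, -2.08525, -0.0422)–(-1.2039, -2.08525, -0.0422)  len=0.1392
  (v16,v23,v20) [+-+] → (-1.06471, -2.08525, -0.0422)–(1.2039, -2.08525, -0.0422)  len=2.2686
  (v22,v2,v23) [++-] → (1.28261, -0.120537, -0.0422)–(0.6761, -1.17104, -0.0422)  len=1.2130
  (v23,v2,v3) [-+-] → (1.28261, -0.120537, -0.0422)–(1.3522, 0, -0.0422)  len=0.1392
  (v23,v3,v20) [--+] → (1.27349, -1.96471, -0.0422)–(1.2039, -2.08525, -0.0422)  len=0.1392
  (v20,v3,v0) [+-+] → (1.27349, -1.96471, -0.0422)–(2.4078, 0, -0.0422)  len=2.2686

Chained into 2 loop(s):
  loop 1: 12 segments, perimeter = 8.1132
  loop 2: 12 segments, perimeter = 14.4469
Total perimeter = 22.560


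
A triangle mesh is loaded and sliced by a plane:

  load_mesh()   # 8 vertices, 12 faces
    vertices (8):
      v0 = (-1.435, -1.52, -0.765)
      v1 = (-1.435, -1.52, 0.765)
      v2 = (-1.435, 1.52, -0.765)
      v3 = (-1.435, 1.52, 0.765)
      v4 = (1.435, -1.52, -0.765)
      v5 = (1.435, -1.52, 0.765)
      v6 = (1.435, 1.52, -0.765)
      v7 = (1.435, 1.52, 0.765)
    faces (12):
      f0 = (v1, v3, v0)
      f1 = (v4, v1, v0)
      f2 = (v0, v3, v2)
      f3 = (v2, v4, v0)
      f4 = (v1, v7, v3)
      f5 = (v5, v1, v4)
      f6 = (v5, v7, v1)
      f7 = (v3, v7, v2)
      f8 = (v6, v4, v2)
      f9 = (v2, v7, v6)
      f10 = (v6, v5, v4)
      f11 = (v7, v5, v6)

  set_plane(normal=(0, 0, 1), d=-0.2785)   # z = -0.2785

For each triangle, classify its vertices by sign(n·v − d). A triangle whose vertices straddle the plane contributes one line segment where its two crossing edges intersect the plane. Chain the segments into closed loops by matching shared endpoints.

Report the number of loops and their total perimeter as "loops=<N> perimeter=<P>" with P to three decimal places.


loops=1 perimeter=11.820

Straddling triangles (8 of 12):
  (v1,v3,v0) [++-] → (-1.435, -0.553359, -0.2785)–(-1.435, -1.52, -0.2785)  len=0.9666
  (v4,v1,v0) [-+-] → (0.522415, -1.52, -0.2785)–(-1.435, -1.52, -0.2785)  len=1.9574
  (v0,v3,v2) [-+-] → (-1.435, -0.553359, -0.2785)–(-1.435, 1.52, -0.2785)  len=2.0734
  (v5,v1,v4) [++-] → (0.522415, -1.52, -0.2785)–(1.435, -1.52, -0.2785)  len=0.9126
  (v3,v7,v2) [++-] → (-0.522415, 1.52, -0.2785)–(-1.435, 1.52, -0.2785)  len=0.9126
  (v2,v7,v6) [-+-] → (-0.522415, 1.52, -0.2785)–(1.435, 1.52, -0.2785)  len=1.9574
  (v6,v5,v4) [-+-] → (1.435, 0.553359, -0.2785)–(1.435, -1.52, -0.2785)  len=2.0734
  (v7,v5,v6) [++-] → (1.435, 0.553359, -0.2785)–(1.435, 1.52, -0.2785)  len=0.9666

Chained into 1 loop(s):
  loop 1: 8 segments, perimeter = 11.8200
Total perimeter = 11.820


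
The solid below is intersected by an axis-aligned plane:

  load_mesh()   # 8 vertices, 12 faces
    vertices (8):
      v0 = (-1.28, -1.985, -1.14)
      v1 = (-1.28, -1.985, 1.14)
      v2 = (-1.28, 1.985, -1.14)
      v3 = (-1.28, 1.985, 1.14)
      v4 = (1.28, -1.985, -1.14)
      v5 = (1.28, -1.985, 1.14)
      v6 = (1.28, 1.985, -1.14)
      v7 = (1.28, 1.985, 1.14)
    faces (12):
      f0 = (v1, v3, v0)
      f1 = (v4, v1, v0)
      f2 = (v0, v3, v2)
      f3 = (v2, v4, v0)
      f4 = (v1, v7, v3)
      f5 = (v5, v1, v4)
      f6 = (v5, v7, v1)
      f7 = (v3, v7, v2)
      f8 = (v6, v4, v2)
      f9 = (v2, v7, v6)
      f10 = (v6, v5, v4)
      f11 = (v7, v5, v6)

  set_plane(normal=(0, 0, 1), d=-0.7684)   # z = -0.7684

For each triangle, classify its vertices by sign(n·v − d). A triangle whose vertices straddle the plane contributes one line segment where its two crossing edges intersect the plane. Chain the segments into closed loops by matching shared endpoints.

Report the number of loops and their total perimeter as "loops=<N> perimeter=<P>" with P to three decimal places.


Straddling triangles (8 of 12):
  (v1,v3,v0) [++-] → (-1.28, -1.33796, -0.7684)–(-1.28, -1.985, -0.7684)  len=0.6470
  (v4,v1,v0) [-+-] → (0.862765, -1.985, -0.7684)–(-1.28, -1.985, -0.7684)  len=2.1428
  (v0,v3,v2) [-+-] → (-1.28, -1.33796, -0.7684)–(-1.28, 1.985, -0.7684)  len=3.3230
  (v5,v1,v4) [++-] → (0.862765, -1.985, -0.7684)–(1.28, -1.985, -0.7684)  len=0.4172
  (v3,v7,v2) [++-] → (-0.862765, 1.985, -0.7684)–(-1.28, 1.985, -0.7684)  len=0.4172
  (v2,v7,v6) [-+-] → (-0.862765, 1.985, -0.7684)–(1.28, 1.985, -0.7684)  len=2.1428
  (v6,v5,v4) [-+-] → (1.28, 1.33796, -0.7684)–(1.28, -1.985, -0.7684)  len=3.3230
  (v7,v5,v6) [++-] → (1.28, 1.33796, -0.7684)–(1.28, 1.985, -0.7684)  len=0.6470

Chained into 1 loop(s):
  loop 1: 8 segments, perimeter = 13.0600
Total perimeter = 13.060

loops=1 perimeter=13.060
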